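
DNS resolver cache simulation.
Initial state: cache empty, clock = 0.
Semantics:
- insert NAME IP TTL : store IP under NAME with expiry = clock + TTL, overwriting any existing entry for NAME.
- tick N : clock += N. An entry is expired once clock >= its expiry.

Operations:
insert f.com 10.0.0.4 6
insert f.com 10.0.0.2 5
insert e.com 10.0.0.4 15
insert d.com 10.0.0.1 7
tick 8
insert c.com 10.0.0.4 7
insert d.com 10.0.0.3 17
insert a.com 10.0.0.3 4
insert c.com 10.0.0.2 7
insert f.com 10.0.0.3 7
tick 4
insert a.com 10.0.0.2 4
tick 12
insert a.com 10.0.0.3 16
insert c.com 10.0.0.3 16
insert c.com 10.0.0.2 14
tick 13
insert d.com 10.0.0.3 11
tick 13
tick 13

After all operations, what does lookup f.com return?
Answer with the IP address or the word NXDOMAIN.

Op 1: insert f.com -> 10.0.0.4 (expiry=0+6=6). clock=0
Op 2: insert f.com -> 10.0.0.2 (expiry=0+5=5). clock=0
Op 3: insert e.com -> 10.0.0.4 (expiry=0+15=15). clock=0
Op 4: insert d.com -> 10.0.0.1 (expiry=0+7=7). clock=0
Op 5: tick 8 -> clock=8. purged={d.com,f.com}
Op 6: insert c.com -> 10.0.0.4 (expiry=8+7=15). clock=8
Op 7: insert d.com -> 10.0.0.3 (expiry=8+17=25). clock=8
Op 8: insert a.com -> 10.0.0.3 (expiry=8+4=12). clock=8
Op 9: insert c.com -> 10.0.0.2 (expiry=8+7=15). clock=8
Op 10: insert f.com -> 10.0.0.3 (expiry=8+7=15). clock=8
Op 11: tick 4 -> clock=12. purged={a.com}
Op 12: insert a.com -> 10.0.0.2 (expiry=12+4=16). clock=12
Op 13: tick 12 -> clock=24. purged={a.com,c.com,e.com,f.com}
Op 14: insert a.com -> 10.0.0.3 (expiry=24+16=40). clock=24
Op 15: insert c.com -> 10.0.0.3 (expiry=24+16=40). clock=24
Op 16: insert c.com -> 10.0.0.2 (expiry=24+14=38). clock=24
Op 17: tick 13 -> clock=37. purged={d.com}
Op 18: insert d.com -> 10.0.0.3 (expiry=37+11=48). clock=37
Op 19: tick 13 -> clock=50. purged={a.com,c.com,d.com}
Op 20: tick 13 -> clock=63.
lookup f.com: not in cache (expired or never inserted)

Answer: NXDOMAIN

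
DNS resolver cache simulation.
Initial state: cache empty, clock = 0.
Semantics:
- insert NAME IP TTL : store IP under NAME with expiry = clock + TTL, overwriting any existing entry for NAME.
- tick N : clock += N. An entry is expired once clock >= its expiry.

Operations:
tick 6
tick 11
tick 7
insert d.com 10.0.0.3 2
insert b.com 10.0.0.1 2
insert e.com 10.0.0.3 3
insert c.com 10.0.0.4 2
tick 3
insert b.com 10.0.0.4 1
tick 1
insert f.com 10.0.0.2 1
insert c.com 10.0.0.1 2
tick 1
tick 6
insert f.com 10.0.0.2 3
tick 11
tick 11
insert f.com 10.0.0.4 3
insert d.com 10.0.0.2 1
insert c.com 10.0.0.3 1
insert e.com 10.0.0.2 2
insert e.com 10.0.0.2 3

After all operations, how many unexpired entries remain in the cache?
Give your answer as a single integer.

Op 1: tick 6 -> clock=6.
Op 2: tick 11 -> clock=17.
Op 3: tick 7 -> clock=24.
Op 4: insert d.com -> 10.0.0.3 (expiry=24+2=26). clock=24
Op 5: insert b.com -> 10.0.0.1 (expiry=24+2=26). clock=24
Op 6: insert e.com -> 10.0.0.3 (expiry=24+3=27). clock=24
Op 7: insert c.com -> 10.0.0.4 (expiry=24+2=26). clock=24
Op 8: tick 3 -> clock=27. purged={b.com,c.com,d.com,e.com}
Op 9: insert b.com -> 10.0.0.4 (expiry=27+1=28). clock=27
Op 10: tick 1 -> clock=28. purged={b.com}
Op 11: insert f.com -> 10.0.0.2 (expiry=28+1=29). clock=28
Op 12: insert c.com -> 10.0.0.1 (expiry=28+2=30). clock=28
Op 13: tick 1 -> clock=29. purged={f.com}
Op 14: tick 6 -> clock=35. purged={c.com}
Op 15: insert f.com -> 10.0.0.2 (expiry=35+3=38). clock=35
Op 16: tick 11 -> clock=46. purged={f.com}
Op 17: tick 11 -> clock=57.
Op 18: insert f.com -> 10.0.0.4 (expiry=57+3=60). clock=57
Op 19: insert d.com -> 10.0.0.2 (expiry=57+1=58). clock=57
Op 20: insert c.com -> 10.0.0.3 (expiry=57+1=58). clock=57
Op 21: insert e.com -> 10.0.0.2 (expiry=57+2=59). clock=57
Op 22: insert e.com -> 10.0.0.2 (expiry=57+3=60). clock=57
Final cache (unexpired): {c.com,d.com,e.com,f.com} -> size=4

Answer: 4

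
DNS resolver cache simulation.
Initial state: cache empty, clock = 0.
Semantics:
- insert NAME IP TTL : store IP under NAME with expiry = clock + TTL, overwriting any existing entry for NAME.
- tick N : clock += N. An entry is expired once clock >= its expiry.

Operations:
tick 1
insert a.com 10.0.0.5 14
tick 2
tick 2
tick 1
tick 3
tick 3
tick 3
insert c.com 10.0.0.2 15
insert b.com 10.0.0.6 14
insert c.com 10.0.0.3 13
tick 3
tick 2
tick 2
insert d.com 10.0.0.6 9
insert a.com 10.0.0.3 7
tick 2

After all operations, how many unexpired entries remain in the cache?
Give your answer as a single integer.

Answer: 4

Derivation:
Op 1: tick 1 -> clock=1.
Op 2: insert a.com -> 10.0.0.5 (expiry=1+14=15). clock=1
Op 3: tick 2 -> clock=3.
Op 4: tick 2 -> clock=5.
Op 5: tick 1 -> clock=6.
Op 6: tick 3 -> clock=9.
Op 7: tick 3 -> clock=12.
Op 8: tick 3 -> clock=15. purged={a.com}
Op 9: insert c.com -> 10.0.0.2 (expiry=15+15=30). clock=15
Op 10: insert b.com -> 10.0.0.6 (expiry=15+14=29). clock=15
Op 11: insert c.com -> 10.0.0.3 (expiry=15+13=28). clock=15
Op 12: tick 3 -> clock=18.
Op 13: tick 2 -> clock=20.
Op 14: tick 2 -> clock=22.
Op 15: insert d.com -> 10.0.0.6 (expiry=22+9=31). clock=22
Op 16: insert a.com -> 10.0.0.3 (expiry=22+7=29). clock=22
Op 17: tick 2 -> clock=24.
Final cache (unexpired): {a.com,b.com,c.com,d.com} -> size=4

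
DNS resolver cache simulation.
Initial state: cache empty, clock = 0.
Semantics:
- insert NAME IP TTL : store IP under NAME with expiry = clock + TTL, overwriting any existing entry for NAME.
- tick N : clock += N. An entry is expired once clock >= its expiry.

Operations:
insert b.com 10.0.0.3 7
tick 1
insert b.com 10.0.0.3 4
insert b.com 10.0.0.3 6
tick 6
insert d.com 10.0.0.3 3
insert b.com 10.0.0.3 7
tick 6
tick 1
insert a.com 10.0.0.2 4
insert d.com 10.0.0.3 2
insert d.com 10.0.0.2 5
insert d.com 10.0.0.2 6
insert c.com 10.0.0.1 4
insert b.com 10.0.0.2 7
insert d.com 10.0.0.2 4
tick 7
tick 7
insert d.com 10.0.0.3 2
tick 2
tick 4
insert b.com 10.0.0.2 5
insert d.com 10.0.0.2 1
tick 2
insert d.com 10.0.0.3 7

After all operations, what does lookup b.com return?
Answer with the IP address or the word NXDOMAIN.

Answer: 10.0.0.2

Derivation:
Op 1: insert b.com -> 10.0.0.3 (expiry=0+7=7). clock=0
Op 2: tick 1 -> clock=1.
Op 3: insert b.com -> 10.0.0.3 (expiry=1+4=5). clock=1
Op 4: insert b.com -> 10.0.0.3 (expiry=1+6=7). clock=1
Op 5: tick 6 -> clock=7. purged={b.com}
Op 6: insert d.com -> 10.0.0.3 (expiry=7+3=10). clock=7
Op 7: insert b.com -> 10.0.0.3 (expiry=7+7=14). clock=7
Op 8: tick 6 -> clock=13. purged={d.com}
Op 9: tick 1 -> clock=14. purged={b.com}
Op 10: insert a.com -> 10.0.0.2 (expiry=14+4=18). clock=14
Op 11: insert d.com -> 10.0.0.3 (expiry=14+2=16). clock=14
Op 12: insert d.com -> 10.0.0.2 (expiry=14+5=19). clock=14
Op 13: insert d.com -> 10.0.0.2 (expiry=14+6=20). clock=14
Op 14: insert c.com -> 10.0.0.1 (expiry=14+4=18). clock=14
Op 15: insert b.com -> 10.0.0.2 (expiry=14+7=21). clock=14
Op 16: insert d.com -> 10.0.0.2 (expiry=14+4=18). clock=14
Op 17: tick 7 -> clock=21. purged={a.com,b.com,c.com,d.com}
Op 18: tick 7 -> clock=28.
Op 19: insert d.com -> 10.0.0.3 (expiry=28+2=30). clock=28
Op 20: tick 2 -> clock=30. purged={d.com}
Op 21: tick 4 -> clock=34.
Op 22: insert b.com -> 10.0.0.2 (expiry=34+5=39). clock=34
Op 23: insert d.com -> 10.0.0.2 (expiry=34+1=35). clock=34
Op 24: tick 2 -> clock=36. purged={d.com}
Op 25: insert d.com -> 10.0.0.3 (expiry=36+7=43). clock=36
lookup b.com: present, ip=10.0.0.2 expiry=39 > clock=36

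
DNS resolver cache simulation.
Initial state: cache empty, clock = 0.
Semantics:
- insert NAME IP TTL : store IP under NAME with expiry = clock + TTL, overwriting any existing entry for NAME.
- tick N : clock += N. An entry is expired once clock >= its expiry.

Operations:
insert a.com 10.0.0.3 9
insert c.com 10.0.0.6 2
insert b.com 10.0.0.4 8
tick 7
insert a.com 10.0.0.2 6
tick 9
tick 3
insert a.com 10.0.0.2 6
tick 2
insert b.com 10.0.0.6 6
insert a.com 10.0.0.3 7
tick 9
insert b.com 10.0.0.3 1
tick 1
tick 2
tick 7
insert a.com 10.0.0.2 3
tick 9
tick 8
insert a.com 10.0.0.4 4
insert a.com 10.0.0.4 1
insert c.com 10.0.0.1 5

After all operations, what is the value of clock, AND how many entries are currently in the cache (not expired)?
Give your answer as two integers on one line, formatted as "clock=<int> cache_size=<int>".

Op 1: insert a.com -> 10.0.0.3 (expiry=0+9=9). clock=0
Op 2: insert c.com -> 10.0.0.6 (expiry=0+2=2). clock=0
Op 3: insert b.com -> 10.0.0.4 (expiry=0+8=8). clock=0
Op 4: tick 7 -> clock=7. purged={c.com}
Op 5: insert a.com -> 10.0.0.2 (expiry=7+6=13). clock=7
Op 6: tick 9 -> clock=16. purged={a.com,b.com}
Op 7: tick 3 -> clock=19.
Op 8: insert a.com -> 10.0.0.2 (expiry=19+6=25). clock=19
Op 9: tick 2 -> clock=21.
Op 10: insert b.com -> 10.0.0.6 (expiry=21+6=27). clock=21
Op 11: insert a.com -> 10.0.0.3 (expiry=21+7=28). clock=21
Op 12: tick 9 -> clock=30. purged={a.com,b.com}
Op 13: insert b.com -> 10.0.0.3 (expiry=30+1=31). clock=30
Op 14: tick 1 -> clock=31. purged={b.com}
Op 15: tick 2 -> clock=33.
Op 16: tick 7 -> clock=40.
Op 17: insert a.com -> 10.0.0.2 (expiry=40+3=43). clock=40
Op 18: tick 9 -> clock=49. purged={a.com}
Op 19: tick 8 -> clock=57.
Op 20: insert a.com -> 10.0.0.4 (expiry=57+4=61). clock=57
Op 21: insert a.com -> 10.0.0.4 (expiry=57+1=58). clock=57
Op 22: insert c.com -> 10.0.0.1 (expiry=57+5=62). clock=57
Final clock = 57
Final cache (unexpired): {a.com,c.com} -> size=2

Answer: clock=57 cache_size=2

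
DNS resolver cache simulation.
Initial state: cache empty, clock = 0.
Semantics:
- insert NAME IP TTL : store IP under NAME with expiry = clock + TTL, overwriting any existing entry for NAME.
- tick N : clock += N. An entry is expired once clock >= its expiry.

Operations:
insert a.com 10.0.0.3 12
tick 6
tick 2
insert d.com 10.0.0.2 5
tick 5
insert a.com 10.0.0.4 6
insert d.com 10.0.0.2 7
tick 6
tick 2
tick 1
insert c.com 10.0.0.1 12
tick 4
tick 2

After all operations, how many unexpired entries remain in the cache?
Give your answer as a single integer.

Answer: 1

Derivation:
Op 1: insert a.com -> 10.0.0.3 (expiry=0+12=12). clock=0
Op 2: tick 6 -> clock=6.
Op 3: tick 2 -> clock=8.
Op 4: insert d.com -> 10.0.0.2 (expiry=8+5=13). clock=8
Op 5: tick 5 -> clock=13. purged={a.com,d.com}
Op 6: insert a.com -> 10.0.0.4 (expiry=13+6=19). clock=13
Op 7: insert d.com -> 10.0.0.2 (expiry=13+7=20). clock=13
Op 8: tick 6 -> clock=19. purged={a.com}
Op 9: tick 2 -> clock=21. purged={d.com}
Op 10: tick 1 -> clock=22.
Op 11: insert c.com -> 10.0.0.1 (expiry=22+12=34). clock=22
Op 12: tick 4 -> clock=26.
Op 13: tick 2 -> clock=28.
Final cache (unexpired): {c.com} -> size=1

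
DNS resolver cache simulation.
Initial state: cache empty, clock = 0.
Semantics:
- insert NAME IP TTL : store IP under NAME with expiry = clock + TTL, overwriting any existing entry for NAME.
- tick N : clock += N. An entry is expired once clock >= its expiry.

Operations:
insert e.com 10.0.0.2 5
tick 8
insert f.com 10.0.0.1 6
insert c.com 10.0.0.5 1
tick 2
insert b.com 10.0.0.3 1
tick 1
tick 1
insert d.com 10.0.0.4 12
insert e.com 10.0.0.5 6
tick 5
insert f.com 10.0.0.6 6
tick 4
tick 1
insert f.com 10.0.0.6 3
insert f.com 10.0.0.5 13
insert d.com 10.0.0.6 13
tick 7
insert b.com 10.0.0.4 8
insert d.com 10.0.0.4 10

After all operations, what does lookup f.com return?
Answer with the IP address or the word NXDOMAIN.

Answer: 10.0.0.5

Derivation:
Op 1: insert e.com -> 10.0.0.2 (expiry=0+5=5). clock=0
Op 2: tick 8 -> clock=8. purged={e.com}
Op 3: insert f.com -> 10.0.0.1 (expiry=8+6=14). clock=8
Op 4: insert c.com -> 10.0.0.5 (expiry=8+1=9). clock=8
Op 5: tick 2 -> clock=10. purged={c.com}
Op 6: insert b.com -> 10.0.0.3 (expiry=10+1=11). clock=10
Op 7: tick 1 -> clock=11. purged={b.com}
Op 8: tick 1 -> clock=12.
Op 9: insert d.com -> 10.0.0.4 (expiry=12+12=24). clock=12
Op 10: insert e.com -> 10.0.0.5 (expiry=12+6=18). clock=12
Op 11: tick 5 -> clock=17. purged={f.com}
Op 12: insert f.com -> 10.0.0.6 (expiry=17+6=23). clock=17
Op 13: tick 4 -> clock=21. purged={e.com}
Op 14: tick 1 -> clock=22.
Op 15: insert f.com -> 10.0.0.6 (expiry=22+3=25). clock=22
Op 16: insert f.com -> 10.0.0.5 (expiry=22+13=35). clock=22
Op 17: insert d.com -> 10.0.0.6 (expiry=22+13=35). clock=22
Op 18: tick 7 -> clock=29.
Op 19: insert b.com -> 10.0.0.4 (expiry=29+8=37). clock=29
Op 20: insert d.com -> 10.0.0.4 (expiry=29+10=39). clock=29
lookup f.com: present, ip=10.0.0.5 expiry=35 > clock=29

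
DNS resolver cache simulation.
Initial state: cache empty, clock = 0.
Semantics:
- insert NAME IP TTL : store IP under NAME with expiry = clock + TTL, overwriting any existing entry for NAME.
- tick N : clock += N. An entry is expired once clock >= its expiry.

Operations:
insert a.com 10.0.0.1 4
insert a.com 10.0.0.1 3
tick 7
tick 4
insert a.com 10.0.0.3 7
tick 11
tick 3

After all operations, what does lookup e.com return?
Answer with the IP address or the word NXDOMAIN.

Op 1: insert a.com -> 10.0.0.1 (expiry=0+4=4). clock=0
Op 2: insert a.com -> 10.0.0.1 (expiry=0+3=3). clock=0
Op 3: tick 7 -> clock=7. purged={a.com}
Op 4: tick 4 -> clock=11.
Op 5: insert a.com -> 10.0.0.3 (expiry=11+7=18). clock=11
Op 6: tick 11 -> clock=22. purged={a.com}
Op 7: tick 3 -> clock=25.
lookup e.com: not in cache (expired or never inserted)

Answer: NXDOMAIN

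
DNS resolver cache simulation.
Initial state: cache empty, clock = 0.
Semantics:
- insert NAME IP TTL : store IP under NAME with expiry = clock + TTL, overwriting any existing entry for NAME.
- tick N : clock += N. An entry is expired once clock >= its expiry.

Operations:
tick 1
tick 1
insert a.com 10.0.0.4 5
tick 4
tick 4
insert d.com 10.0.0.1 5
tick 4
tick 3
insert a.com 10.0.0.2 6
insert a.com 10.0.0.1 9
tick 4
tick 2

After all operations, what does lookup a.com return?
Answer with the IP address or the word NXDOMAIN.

Answer: 10.0.0.1

Derivation:
Op 1: tick 1 -> clock=1.
Op 2: tick 1 -> clock=2.
Op 3: insert a.com -> 10.0.0.4 (expiry=2+5=7). clock=2
Op 4: tick 4 -> clock=6.
Op 5: tick 4 -> clock=10. purged={a.com}
Op 6: insert d.com -> 10.0.0.1 (expiry=10+5=15). clock=10
Op 7: tick 4 -> clock=14.
Op 8: tick 3 -> clock=17. purged={d.com}
Op 9: insert a.com -> 10.0.0.2 (expiry=17+6=23). clock=17
Op 10: insert a.com -> 10.0.0.1 (expiry=17+9=26). clock=17
Op 11: tick 4 -> clock=21.
Op 12: tick 2 -> clock=23.
lookup a.com: present, ip=10.0.0.1 expiry=26 > clock=23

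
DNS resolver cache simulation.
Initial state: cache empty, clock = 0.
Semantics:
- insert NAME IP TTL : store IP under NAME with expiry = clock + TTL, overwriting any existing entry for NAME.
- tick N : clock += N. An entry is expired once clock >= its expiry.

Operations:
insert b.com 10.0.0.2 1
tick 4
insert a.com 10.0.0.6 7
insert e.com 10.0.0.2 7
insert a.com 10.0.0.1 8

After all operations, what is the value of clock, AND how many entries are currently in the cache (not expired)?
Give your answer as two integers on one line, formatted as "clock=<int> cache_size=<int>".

Op 1: insert b.com -> 10.0.0.2 (expiry=0+1=1). clock=0
Op 2: tick 4 -> clock=4. purged={b.com}
Op 3: insert a.com -> 10.0.0.6 (expiry=4+7=11). clock=4
Op 4: insert e.com -> 10.0.0.2 (expiry=4+7=11). clock=4
Op 5: insert a.com -> 10.0.0.1 (expiry=4+8=12). clock=4
Final clock = 4
Final cache (unexpired): {a.com,e.com} -> size=2

Answer: clock=4 cache_size=2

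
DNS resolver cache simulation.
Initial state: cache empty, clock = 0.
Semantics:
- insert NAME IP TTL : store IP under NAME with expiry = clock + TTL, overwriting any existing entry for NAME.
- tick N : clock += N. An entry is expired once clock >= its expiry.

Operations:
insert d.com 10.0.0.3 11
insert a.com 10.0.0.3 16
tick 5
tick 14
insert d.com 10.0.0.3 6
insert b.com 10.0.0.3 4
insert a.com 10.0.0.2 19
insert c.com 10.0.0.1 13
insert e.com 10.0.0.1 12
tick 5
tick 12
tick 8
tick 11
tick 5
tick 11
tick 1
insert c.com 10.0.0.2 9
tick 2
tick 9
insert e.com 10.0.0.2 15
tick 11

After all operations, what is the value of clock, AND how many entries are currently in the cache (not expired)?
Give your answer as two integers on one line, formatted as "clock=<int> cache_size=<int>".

Op 1: insert d.com -> 10.0.0.3 (expiry=0+11=11). clock=0
Op 2: insert a.com -> 10.0.0.3 (expiry=0+16=16). clock=0
Op 3: tick 5 -> clock=5.
Op 4: tick 14 -> clock=19. purged={a.com,d.com}
Op 5: insert d.com -> 10.0.0.3 (expiry=19+6=25). clock=19
Op 6: insert b.com -> 10.0.0.3 (expiry=19+4=23). clock=19
Op 7: insert a.com -> 10.0.0.2 (expiry=19+19=38). clock=19
Op 8: insert c.com -> 10.0.0.1 (expiry=19+13=32). clock=19
Op 9: insert e.com -> 10.0.0.1 (expiry=19+12=31). clock=19
Op 10: tick 5 -> clock=24. purged={b.com}
Op 11: tick 12 -> clock=36. purged={c.com,d.com,e.com}
Op 12: tick 8 -> clock=44. purged={a.com}
Op 13: tick 11 -> clock=55.
Op 14: tick 5 -> clock=60.
Op 15: tick 11 -> clock=71.
Op 16: tick 1 -> clock=72.
Op 17: insert c.com -> 10.0.0.2 (expiry=72+9=81). clock=72
Op 18: tick 2 -> clock=74.
Op 19: tick 9 -> clock=83. purged={c.com}
Op 20: insert e.com -> 10.0.0.2 (expiry=83+15=98). clock=83
Op 21: tick 11 -> clock=94.
Final clock = 94
Final cache (unexpired): {e.com} -> size=1

Answer: clock=94 cache_size=1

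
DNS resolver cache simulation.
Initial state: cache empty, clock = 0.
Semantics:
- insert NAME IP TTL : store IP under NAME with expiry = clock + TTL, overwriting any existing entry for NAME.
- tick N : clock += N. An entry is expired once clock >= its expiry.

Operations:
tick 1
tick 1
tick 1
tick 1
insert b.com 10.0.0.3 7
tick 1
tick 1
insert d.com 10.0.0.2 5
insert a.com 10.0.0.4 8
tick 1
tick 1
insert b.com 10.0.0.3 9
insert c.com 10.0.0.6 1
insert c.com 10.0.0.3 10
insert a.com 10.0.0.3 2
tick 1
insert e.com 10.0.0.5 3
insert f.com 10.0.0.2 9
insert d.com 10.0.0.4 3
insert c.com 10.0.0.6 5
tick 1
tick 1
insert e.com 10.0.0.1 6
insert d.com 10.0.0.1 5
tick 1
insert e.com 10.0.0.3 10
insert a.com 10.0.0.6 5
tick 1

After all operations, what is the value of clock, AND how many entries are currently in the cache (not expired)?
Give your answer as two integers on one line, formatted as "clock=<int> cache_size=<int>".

Op 1: tick 1 -> clock=1.
Op 2: tick 1 -> clock=2.
Op 3: tick 1 -> clock=3.
Op 4: tick 1 -> clock=4.
Op 5: insert b.com -> 10.0.0.3 (expiry=4+7=11). clock=4
Op 6: tick 1 -> clock=5.
Op 7: tick 1 -> clock=6.
Op 8: insert d.com -> 10.0.0.2 (expiry=6+5=11). clock=6
Op 9: insert a.com -> 10.0.0.4 (expiry=6+8=14). clock=6
Op 10: tick 1 -> clock=7.
Op 11: tick 1 -> clock=8.
Op 12: insert b.com -> 10.0.0.3 (expiry=8+9=17). clock=8
Op 13: insert c.com -> 10.0.0.6 (expiry=8+1=9). clock=8
Op 14: insert c.com -> 10.0.0.3 (expiry=8+10=18). clock=8
Op 15: insert a.com -> 10.0.0.3 (expiry=8+2=10). clock=8
Op 16: tick 1 -> clock=9.
Op 17: insert e.com -> 10.0.0.5 (expiry=9+3=12). clock=9
Op 18: insert f.com -> 10.0.0.2 (expiry=9+9=18). clock=9
Op 19: insert d.com -> 10.0.0.4 (expiry=9+3=12). clock=9
Op 20: insert c.com -> 10.0.0.6 (expiry=9+5=14). clock=9
Op 21: tick 1 -> clock=10. purged={a.com}
Op 22: tick 1 -> clock=11.
Op 23: insert e.com -> 10.0.0.1 (expiry=11+6=17). clock=11
Op 24: insert d.com -> 10.0.0.1 (expiry=11+5=16). clock=11
Op 25: tick 1 -> clock=12.
Op 26: insert e.com -> 10.0.0.3 (expiry=12+10=22). clock=12
Op 27: insert a.com -> 10.0.0.6 (expiry=12+5=17). clock=12
Op 28: tick 1 -> clock=13.
Final clock = 13
Final cache (unexpired): {a.com,b.com,c.com,d.com,e.com,f.com} -> size=6

Answer: clock=13 cache_size=6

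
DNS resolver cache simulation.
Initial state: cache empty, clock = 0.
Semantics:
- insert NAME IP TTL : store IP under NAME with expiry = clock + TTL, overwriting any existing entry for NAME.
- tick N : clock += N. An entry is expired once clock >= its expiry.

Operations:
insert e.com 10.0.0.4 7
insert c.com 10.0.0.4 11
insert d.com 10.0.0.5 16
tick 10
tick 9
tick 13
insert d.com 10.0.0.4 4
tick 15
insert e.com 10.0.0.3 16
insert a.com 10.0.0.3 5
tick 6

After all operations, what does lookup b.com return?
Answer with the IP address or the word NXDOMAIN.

Answer: NXDOMAIN

Derivation:
Op 1: insert e.com -> 10.0.0.4 (expiry=0+7=7). clock=0
Op 2: insert c.com -> 10.0.0.4 (expiry=0+11=11). clock=0
Op 3: insert d.com -> 10.0.0.5 (expiry=0+16=16). clock=0
Op 4: tick 10 -> clock=10. purged={e.com}
Op 5: tick 9 -> clock=19. purged={c.com,d.com}
Op 6: tick 13 -> clock=32.
Op 7: insert d.com -> 10.0.0.4 (expiry=32+4=36). clock=32
Op 8: tick 15 -> clock=47. purged={d.com}
Op 9: insert e.com -> 10.0.0.3 (expiry=47+16=63). clock=47
Op 10: insert a.com -> 10.0.0.3 (expiry=47+5=52). clock=47
Op 11: tick 6 -> clock=53. purged={a.com}
lookup b.com: not in cache (expired or never inserted)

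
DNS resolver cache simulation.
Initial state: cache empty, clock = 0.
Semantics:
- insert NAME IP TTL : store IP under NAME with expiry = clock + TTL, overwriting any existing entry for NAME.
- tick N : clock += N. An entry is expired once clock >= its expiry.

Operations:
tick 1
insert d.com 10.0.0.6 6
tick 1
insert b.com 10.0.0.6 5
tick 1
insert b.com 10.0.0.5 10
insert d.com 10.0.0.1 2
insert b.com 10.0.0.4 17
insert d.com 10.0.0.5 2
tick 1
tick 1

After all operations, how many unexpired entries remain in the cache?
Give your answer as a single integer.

Answer: 1

Derivation:
Op 1: tick 1 -> clock=1.
Op 2: insert d.com -> 10.0.0.6 (expiry=1+6=7). clock=1
Op 3: tick 1 -> clock=2.
Op 4: insert b.com -> 10.0.0.6 (expiry=2+5=7). clock=2
Op 5: tick 1 -> clock=3.
Op 6: insert b.com -> 10.0.0.5 (expiry=3+10=13). clock=3
Op 7: insert d.com -> 10.0.0.1 (expiry=3+2=5). clock=3
Op 8: insert b.com -> 10.0.0.4 (expiry=3+17=20). clock=3
Op 9: insert d.com -> 10.0.0.5 (expiry=3+2=5). clock=3
Op 10: tick 1 -> clock=4.
Op 11: tick 1 -> clock=5. purged={d.com}
Final cache (unexpired): {b.com} -> size=1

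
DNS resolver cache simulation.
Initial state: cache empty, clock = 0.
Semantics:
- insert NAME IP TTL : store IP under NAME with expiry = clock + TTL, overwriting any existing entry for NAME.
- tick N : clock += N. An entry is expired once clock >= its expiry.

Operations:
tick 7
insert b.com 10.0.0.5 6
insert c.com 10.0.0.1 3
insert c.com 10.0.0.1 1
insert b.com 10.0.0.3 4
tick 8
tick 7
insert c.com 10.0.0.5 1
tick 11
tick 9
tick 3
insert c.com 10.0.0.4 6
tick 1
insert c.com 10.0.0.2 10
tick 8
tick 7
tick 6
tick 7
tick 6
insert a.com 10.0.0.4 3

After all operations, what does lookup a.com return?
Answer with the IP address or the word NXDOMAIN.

Op 1: tick 7 -> clock=7.
Op 2: insert b.com -> 10.0.0.5 (expiry=7+6=13). clock=7
Op 3: insert c.com -> 10.0.0.1 (expiry=7+3=10). clock=7
Op 4: insert c.com -> 10.0.0.1 (expiry=7+1=8). clock=7
Op 5: insert b.com -> 10.0.0.3 (expiry=7+4=11). clock=7
Op 6: tick 8 -> clock=15. purged={b.com,c.com}
Op 7: tick 7 -> clock=22.
Op 8: insert c.com -> 10.0.0.5 (expiry=22+1=23). clock=22
Op 9: tick 11 -> clock=33. purged={c.com}
Op 10: tick 9 -> clock=42.
Op 11: tick 3 -> clock=45.
Op 12: insert c.com -> 10.0.0.4 (expiry=45+6=51). clock=45
Op 13: tick 1 -> clock=46.
Op 14: insert c.com -> 10.0.0.2 (expiry=46+10=56). clock=46
Op 15: tick 8 -> clock=54.
Op 16: tick 7 -> clock=61. purged={c.com}
Op 17: tick 6 -> clock=67.
Op 18: tick 7 -> clock=74.
Op 19: tick 6 -> clock=80.
Op 20: insert a.com -> 10.0.0.4 (expiry=80+3=83). clock=80
lookup a.com: present, ip=10.0.0.4 expiry=83 > clock=80

Answer: 10.0.0.4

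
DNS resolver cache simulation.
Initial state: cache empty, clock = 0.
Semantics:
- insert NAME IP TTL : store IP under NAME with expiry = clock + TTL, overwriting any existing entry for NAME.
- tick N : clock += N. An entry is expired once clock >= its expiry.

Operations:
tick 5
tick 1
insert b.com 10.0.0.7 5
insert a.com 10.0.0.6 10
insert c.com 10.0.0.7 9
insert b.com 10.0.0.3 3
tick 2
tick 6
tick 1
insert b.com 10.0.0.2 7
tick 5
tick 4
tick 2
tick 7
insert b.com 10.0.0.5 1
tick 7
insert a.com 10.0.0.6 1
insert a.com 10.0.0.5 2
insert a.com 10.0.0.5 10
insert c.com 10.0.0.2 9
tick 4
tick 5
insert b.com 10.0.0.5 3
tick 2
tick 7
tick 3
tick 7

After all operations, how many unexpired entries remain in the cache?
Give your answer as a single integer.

Op 1: tick 5 -> clock=5.
Op 2: tick 1 -> clock=6.
Op 3: insert b.com -> 10.0.0.7 (expiry=6+5=11). clock=6
Op 4: insert a.com -> 10.0.0.6 (expiry=6+10=16). clock=6
Op 5: insert c.com -> 10.0.0.7 (expiry=6+9=15). clock=6
Op 6: insert b.com -> 10.0.0.3 (expiry=6+3=9). clock=6
Op 7: tick 2 -> clock=8.
Op 8: tick 6 -> clock=14. purged={b.com}
Op 9: tick 1 -> clock=15. purged={c.com}
Op 10: insert b.com -> 10.0.0.2 (expiry=15+7=22). clock=15
Op 11: tick 5 -> clock=20. purged={a.com}
Op 12: tick 4 -> clock=24. purged={b.com}
Op 13: tick 2 -> clock=26.
Op 14: tick 7 -> clock=33.
Op 15: insert b.com -> 10.0.0.5 (expiry=33+1=34). clock=33
Op 16: tick 7 -> clock=40. purged={b.com}
Op 17: insert a.com -> 10.0.0.6 (expiry=40+1=41). clock=40
Op 18: insert a.com -> 10.0.0.5 (expiry=40+2=42). clock=40
Op 19: insert a.com -> 10.0.0.5 (expiry=40+10=50). clock=40
Op 20: insert c.com -> 10.0.0.2 (expiry=40+9=49). clock=40
Op 21: tick 4 -> clock=44.
Op 22: tick 5 -> clock=49. purged={c.com}
Op 23: insert b.com -> 10.0.0.5 (expiry=49+3=52). clock=49
Op 24: tick 2 -> clock=51. purged={a.com}
Op 25: tick 7 -> clock=58. purged={b.com}
Op 26: tick 3 -> clock=61.
Op 27: tick 7 -> clock=68.
Final cache (unexpired): {} -> size=0

Answer: 0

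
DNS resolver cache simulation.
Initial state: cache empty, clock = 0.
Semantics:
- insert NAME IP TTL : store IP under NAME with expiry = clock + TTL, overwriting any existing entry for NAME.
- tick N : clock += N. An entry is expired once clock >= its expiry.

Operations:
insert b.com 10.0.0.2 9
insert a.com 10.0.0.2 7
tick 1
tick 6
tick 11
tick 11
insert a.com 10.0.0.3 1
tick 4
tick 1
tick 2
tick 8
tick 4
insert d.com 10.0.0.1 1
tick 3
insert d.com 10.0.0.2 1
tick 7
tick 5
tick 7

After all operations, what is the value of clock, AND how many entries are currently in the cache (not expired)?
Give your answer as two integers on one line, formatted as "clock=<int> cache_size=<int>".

Op 1: insert b.com -> 10.0.0.2 (expiry=0+9=9). clock=0
Op 2: insert a.com -> 10.0.0.2 (expiry=0+7=7). clock=0
Op 3: tick 1 -> clock=1.
Op 4: tick 6 -> clock=7. purged={a.com}
Op 5: tick 11 -> clock=18. purged={b.com}
Op 6: tick 11 -> clock=29.
Op 7: insert a.com -> 10.0.0.3 (expiry=29+1=30). clock=29
Op 8: tick 4 -> clock=33. purged={a.com}
Op 9: tick 1 -> clock=34.
Op 10: tick 2 -> clock=36.
Op 11: tick 8 -> clock=44.
Op 12: tick 4 -> clock=48.
Op 13: insert d.com -> 10.0.0.1 (expiry=48+1=49). clock=48
Op 14: tick 3 -> clock=51. purged={d.com}
Op 15: insert d.com -> 10.0.0.2 (expiry=51+1=52). clock=51
Op 16: tick 7 -> clock=58. purged={d.com}
Op 17: tick 5 -> clock=63.
Op 18: tick 7 -> clock=70.
Final clock = 70
Final cache (unexpired): {} -> size=0

Answer: clock=70 cache_size=0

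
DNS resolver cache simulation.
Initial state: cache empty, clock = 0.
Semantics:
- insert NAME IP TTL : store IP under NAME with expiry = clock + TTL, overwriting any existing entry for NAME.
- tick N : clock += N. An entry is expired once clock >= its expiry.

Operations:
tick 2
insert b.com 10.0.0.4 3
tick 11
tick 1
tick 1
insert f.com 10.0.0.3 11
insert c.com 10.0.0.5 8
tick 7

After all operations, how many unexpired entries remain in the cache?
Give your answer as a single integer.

Op 1: tick 2 -> clock=2.
Op 2: insert b.com -> 10.0.0.4 (expiry=2+3=5). clock=2
Op 3: tick 11 -> clock=13. purged={b.com}
Op 4: tick 1 -> clock=14.
Op 5: tick 1 -> clock=15.
Op 6: insert f.com -> 10.0.0.3 (expiry=15+11=26). clock=15
Op 7: insert c.com -> 10.0.0.5 (expiry=15+8=23). clock=15
Op 8: tick 7 -> clock=22.
Final cache (unexpired): {c.com,f.com} -> size=2

Answer: 2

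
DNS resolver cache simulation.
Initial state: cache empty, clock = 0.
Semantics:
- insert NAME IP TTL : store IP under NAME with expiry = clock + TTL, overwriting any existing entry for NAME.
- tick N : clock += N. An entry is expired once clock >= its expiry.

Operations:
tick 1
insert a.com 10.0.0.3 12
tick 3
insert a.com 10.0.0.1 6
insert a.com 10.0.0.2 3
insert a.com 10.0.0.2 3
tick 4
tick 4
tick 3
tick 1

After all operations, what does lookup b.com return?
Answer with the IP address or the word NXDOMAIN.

Op 1: tick 1 -> clock=1.
Op 2: insert a.com -> 10.0.0.3 (expiry=1+12=13). clock=1
Op 3: tick 3 -> clock=4.
Op 4: insert a.com -> 10.0.0.1 (expiry=4+6=10). clock=4
Op 5: insert a.com -> 10.0.0.2 (expiry=4+3=7). clock=4
Op 6: insert a.com -> 10.0.0.2 (expiry=4+3=7). clock=4
Op 7: tick 4 -> clock=8. purged={a.com}
Op 8: tick 4 -> clock=12.
Op 9: tick 3 -> clock=15.
Op 10: tick 1 -> clock=16.
lookup b.com: not in cache (expired or never inserted)

Answer: NXDOMAIN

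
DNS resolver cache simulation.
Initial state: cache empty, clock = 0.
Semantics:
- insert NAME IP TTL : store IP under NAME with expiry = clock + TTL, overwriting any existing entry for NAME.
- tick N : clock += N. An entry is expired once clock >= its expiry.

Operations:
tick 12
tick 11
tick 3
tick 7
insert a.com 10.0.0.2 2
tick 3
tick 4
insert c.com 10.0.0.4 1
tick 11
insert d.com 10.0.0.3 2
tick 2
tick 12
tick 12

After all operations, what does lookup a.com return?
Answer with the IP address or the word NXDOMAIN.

Op 1: tick 12 -> clock=12.
Op 2: tick 11 -> clock=23.
Op 3: tick 3 -> clock=26.
Op 4: tick 7 -> clock=33.
Op 5: insert a.com -> 10.0.0.2 (expiry=33+2=35). clock=33
Op 6: tick 3 -> clock=36. purged={a.com}
Op 7: tick 4 -> clock=40.
Op 8: insert c.com -> 10.0.0.4 (expiry=40+1=41). clock=40
Op 9: tick 11 -> clock=51. purged={c.com}
Op 10: insert d.com -> 10.0.0.3 (expiry=51+2=53). clock=51
Op 11: tick 2 -> clock=53. purged={d.com}
Op 12: tick 12 -> clock=65.
Op 13: tick 12 -> clock=77.
lookup a.com: not in cache (expired or never inserted)

Answer: NXDOMAIN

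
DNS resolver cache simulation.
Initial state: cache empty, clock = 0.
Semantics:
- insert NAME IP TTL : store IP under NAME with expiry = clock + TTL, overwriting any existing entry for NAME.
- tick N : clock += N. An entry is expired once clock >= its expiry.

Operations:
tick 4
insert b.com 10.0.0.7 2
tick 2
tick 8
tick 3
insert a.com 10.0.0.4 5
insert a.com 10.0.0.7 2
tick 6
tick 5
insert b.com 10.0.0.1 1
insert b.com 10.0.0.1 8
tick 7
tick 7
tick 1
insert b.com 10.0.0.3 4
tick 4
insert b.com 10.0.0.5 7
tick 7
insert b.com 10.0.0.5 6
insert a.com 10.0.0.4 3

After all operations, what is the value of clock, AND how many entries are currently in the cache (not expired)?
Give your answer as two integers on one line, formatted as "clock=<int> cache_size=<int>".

Op 1: tick 4 -> clock=4.
Op 2: insert b.com -> 10.0.0.7 (expiry=4+2=6). clock=4
Op 3: tick 2 -> clock=6. purged={b.com}
Op 4: tick 8 -> clock=14.
Op 5: tick 3 -> clock=17.
Op 6: insert a.com -> 10.0.0.4 (expiry=17+5=22). clock=17
Op 7: insert a.com -> 10.0.0.7 (expiry=17+2=19). clock=17
Op 8: tick 6 -> clock=23. purged={a.com}
Op 9: tick 5 -> clock=28.
Op 10: insert b.com -> 10.0.0.1 (expiry=28+1=29). clock=28
Op 11: insert b.com -> 10.0.0.1 (expiry=28+8=36). clock=28
Op 12: tick 7 -> clock=35.
Op 13: tick 7 -> clock=42. purged={b.com}
Op 14: tick 1 -> clock=43.
Op 15: insert b.com -> 10.0.0.3 (expiry=43+4=47). clock=43
Op 16: tick 4 -> clock=47. purged={b.com}
Op 17: insert b.com -> 10.0.0.5 (expiry=47+7=54). clock=47
Op 18: tick 7 -> clock=54. purged={b.com}
Op 19: insert b.com -> 10.0.0.5 (expiry=54+6=60). clock=54
Op 20: insert a.com -> 10.0.0.4 (expiry=54+3=57). clock=54
Final clock = 54
Final cache (unexpired): {a.com,b.com} -> size=2

Answer: clock=54 cache_size=2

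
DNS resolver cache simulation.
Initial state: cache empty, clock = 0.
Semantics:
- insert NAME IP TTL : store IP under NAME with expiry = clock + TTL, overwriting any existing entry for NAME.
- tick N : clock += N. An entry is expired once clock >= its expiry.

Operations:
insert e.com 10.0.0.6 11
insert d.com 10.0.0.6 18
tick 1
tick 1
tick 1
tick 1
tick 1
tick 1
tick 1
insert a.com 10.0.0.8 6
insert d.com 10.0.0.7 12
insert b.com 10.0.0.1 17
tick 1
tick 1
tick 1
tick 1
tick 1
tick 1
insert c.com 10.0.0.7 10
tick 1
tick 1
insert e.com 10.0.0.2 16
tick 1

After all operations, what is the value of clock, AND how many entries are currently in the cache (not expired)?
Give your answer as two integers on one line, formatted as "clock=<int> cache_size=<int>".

Answer: clock=16 cache_size=4

Derivation:
Op 1: insert e.com -> 10.0.0.6 (expiry=0+11=11). clock=0
Op 2: insert d.com -> 10.0.0.6 (expiry=0+18=18). clock=0
Op 3: tick 1 -> clock=1.
Op 4: tick 1 -> clock=2.
Op 5: tick 1 -> clock=3.
Op 6: tick 1 -> clock=4.
Op 7: tick 1 -> clock=5.
Op 8: tick 1 -> clock=6.
Op 9: tick 1 -> clock=7.
Op 10: insert a.com -> 10.0.0.8 (expiry=7+6=13). clock=7
Op 11: insert d.com -> 10.0.0.7 (expiry=7+12=19). clock=7
Op 12: insert b.com -> 10.0.0.1 (expiry=7+17=24). clock=7
Op 13: tick 1 -> clock=8.
Op 14: tick 1 -> clock=9.
Op 15: tick 1 -> clock=10.
Op 16: tick 1 -> clock=11. purged={e.com}
Op 17: tick 1 -> clock=12.
Op 18: tick 1 -> clock=13. purged={a.com}
Op 19: insert c.com -> 10.0.0.7 (expiry=13+10=23). clock=13
Op 20: tick 1 -> clock=14.
Op 21: tick 1 -> clock=15.
Op 22: insert e.com -> 10.0.0.2 (expiry=15+16=31). clock=15
Op 23: tick 1 -> clock=16.
Final clock = 16
Final cache (unexpired): {b.com,c.com,d.com,e.com} -> size=4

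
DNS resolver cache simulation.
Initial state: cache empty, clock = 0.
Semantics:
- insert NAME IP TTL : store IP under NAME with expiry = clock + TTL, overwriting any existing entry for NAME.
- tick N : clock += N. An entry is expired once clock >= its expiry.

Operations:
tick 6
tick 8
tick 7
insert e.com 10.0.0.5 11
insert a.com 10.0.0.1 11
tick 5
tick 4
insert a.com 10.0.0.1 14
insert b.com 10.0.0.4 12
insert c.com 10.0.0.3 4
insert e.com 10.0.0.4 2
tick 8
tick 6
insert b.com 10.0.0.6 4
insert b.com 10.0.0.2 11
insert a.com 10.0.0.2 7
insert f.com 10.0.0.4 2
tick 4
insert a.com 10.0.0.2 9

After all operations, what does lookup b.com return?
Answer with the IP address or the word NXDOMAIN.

Answer: 10.0.0.2

Derivation:
Op 1: tick 6 -> clock=6.
Op 2: tick 8 -> clock=14.
Op 3: tick 7 -> clock=21.
Op 4: insert e.com -> 10.0.0.5 (expiry=21+11=32). clock=21
Op 5: insert a.com -> 10.0.0.1 (expiry=21+11=32). clock=21
Op 6: tick 5 -> clock=26.
Op 7: tick 4 -> clock=30.
Op 8: insert a.com -> 10.0.0.1 (expiry=30+14=44). clock=30
Op 9: insert b.com -> 10.0.0.4 (expiry=30+12=42). clock=30
Op 10: insert c.com -> 10.0.0.3 (expiry=30+4=34). clock=30
Op 11: insert e.com -> 10.0.0.4 (expiry=30+2=32). clock=30
Op 12: tick 8 -> clock=38. purged={c.com,e.com}
Op 13: tick 6 -> clock=44. purged={a.com,b.com}
Op 14: insert b.com -> 10.0.0.6 (expiry=44+4=48). clock=44
Op 15: insert b.com -> 10.0.0.2 (expiry=44+11=55). clock=44
Op 16: insert a.com -> 10.0.0.2 (expiry=44+7=51). clock=44
Op 17: insert f.com -> 10.0.0.4 (expiry=44+2=46). clock=44
Op 18: tick 4 -> clock=48. purged={f.com}
Op 19: insert a.com -> 10.0.0.2 (expiry=48+9=57). clock=48
lookup b.com: present, ip=10.0.0.2 expiry=55 > clock=48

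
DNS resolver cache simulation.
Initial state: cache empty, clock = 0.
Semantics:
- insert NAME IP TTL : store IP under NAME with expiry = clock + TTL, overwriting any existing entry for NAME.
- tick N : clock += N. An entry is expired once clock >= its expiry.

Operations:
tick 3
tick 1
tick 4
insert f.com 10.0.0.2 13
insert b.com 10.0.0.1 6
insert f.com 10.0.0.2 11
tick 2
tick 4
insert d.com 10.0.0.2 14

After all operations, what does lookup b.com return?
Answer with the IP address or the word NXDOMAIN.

Answer: NXDOMAIN

Derivation:
Op 1: tick 3 -> clock=3.
Op 2: tick 1 -> clock=4.
Op 3: tick 4 -> clock=8.
Op 4: insert f.com -> 10.0.0.2 (expiry=8+13=21). clock=8
Op 5: insert b.com -> 10.0.0.1 (expiry=8+6=14). clock=8
Op 6: insert f.com -> 10.0.0.2 (expiry=8+11=19). clock=8
Op 7: tick 2 -> clock=10.
Op 8: tick 4 -> clock=14. purged={b.com}
Op 9: insert d.com -> 10.0.0.2 (expiry=14+14=28). clock=14
lookup b.com: not in cache (expired or never inserted)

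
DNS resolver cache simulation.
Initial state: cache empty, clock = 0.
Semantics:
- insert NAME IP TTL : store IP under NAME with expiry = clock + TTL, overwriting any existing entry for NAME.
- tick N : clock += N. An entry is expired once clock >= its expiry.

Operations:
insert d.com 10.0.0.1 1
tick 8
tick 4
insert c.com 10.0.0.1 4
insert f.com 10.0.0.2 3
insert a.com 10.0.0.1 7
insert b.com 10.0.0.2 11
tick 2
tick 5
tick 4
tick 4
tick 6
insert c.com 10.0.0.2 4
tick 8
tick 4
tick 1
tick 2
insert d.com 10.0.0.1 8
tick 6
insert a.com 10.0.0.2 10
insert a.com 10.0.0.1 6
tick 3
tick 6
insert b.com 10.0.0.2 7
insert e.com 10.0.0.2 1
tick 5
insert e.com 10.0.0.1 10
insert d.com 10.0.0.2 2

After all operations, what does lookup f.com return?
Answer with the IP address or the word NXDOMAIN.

Answer: NXDOMAIN

Derivation:
Op 1: insert d.com -> 10.0.0.1 (expiry=0+1=1). clock=0
Op 2: tick 8 -> clock=8. purged={d.com}
Op 3: tick 4 -> clock=12.
Op 4: insert c.com -> 10.0.0.1 (expiry=12+4=16). clock=12
Op 5: insert f.com -> 10.0.0.2 (expiry=12+3=15). clock=12
Op 6: insert a.com -> 10.0.0.1 (expiry=12+7=19). clock=12
Op 7: insert b.com -> 10.0.0.2 (expiry=12+11=23). clock=12
Op 8: tick 2 -> clock=14.
Op 9: tick 5 -> clock=19. purged={a.com,c.com,f.com}
Op 10: tick 4 -> clock=23. purged={b.com}
Op 11: tick 4 -> clock=27.
Op 12: tick 6 -> clock=33.
Op 13: insert c.com -> 10.0.0.2 (expiry=33+4=37). clock=33
Op 14: tick 8 -> clock=41. purged={c.com}
Op 15: tick 4 -> clock=45.
Op 16: tick 1 -> clock=46.
Op 17: tick 2 -> clock=48.
Op 18: insert d.com -> 10.0.0.1 (expiry=48+8=56). clock=48
Op 19: tick 6 -> clock=54.
Op 20: insert a.com -> 10.0.0.2 (expiry=54+10=64). clock=54
Op 21: insert a.com -> 10.0.0.1 (expiry=54+6=60). clock=54
Op 22: tick 3 -> clock=57. purged={d.com}
Op 23: tick 6 -> clock=63. purged={a.com}
Op 24: insert b.com -> 10.0.0.2 (expiry=63+7=70). clock=63
Op 25: insert e.com -> 10.0.0.2 (expiry=63+1=64). clock=63
Op 26: tick 5 -> clock=68. purged={e.com}
Op 27: insert e.com -> 10.0.0.1 (expiry=68+10=78). clock=68
Op 28: insert d.com -> 10.0.0.2 (expiry=68+2=70). clock=68
lookup f.com: not in cache (expired or never inserted)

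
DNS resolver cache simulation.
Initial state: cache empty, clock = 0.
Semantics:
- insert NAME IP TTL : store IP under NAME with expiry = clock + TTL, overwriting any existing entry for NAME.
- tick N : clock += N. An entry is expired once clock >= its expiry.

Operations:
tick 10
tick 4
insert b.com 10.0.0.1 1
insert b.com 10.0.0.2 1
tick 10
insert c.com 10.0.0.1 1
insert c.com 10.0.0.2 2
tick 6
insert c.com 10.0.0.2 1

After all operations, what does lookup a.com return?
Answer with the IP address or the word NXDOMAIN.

Answer: NXDOMAIN

Derivation:
Op 1: tick 10 -> clock=10.
Op 2: tick 4 -> clock=14.
Op 3: insert b.com -> 10.0.0.1 (expiry=14+1=15). clock=14
Op 4: insert b.com -> 10.0.0.2 (expiry=14+1=15). clock=14
Op 5: tick 10 -> clock=24. purged={b.com}
Op 6: insert c.com -> 10.0.0.1 (expiry=24+1=25). clock=24
Op 7: insert c.com -> 10.0.0.2 (expiry=24+2=26). clock=24
Op 8: tick 6 -> clock=30. purged={c.com}
Op 9: insert c.com -> 10.0.0.2 (expiry=30+1=31). clock=30
lookup a.com: not in cache (expired or never inserted)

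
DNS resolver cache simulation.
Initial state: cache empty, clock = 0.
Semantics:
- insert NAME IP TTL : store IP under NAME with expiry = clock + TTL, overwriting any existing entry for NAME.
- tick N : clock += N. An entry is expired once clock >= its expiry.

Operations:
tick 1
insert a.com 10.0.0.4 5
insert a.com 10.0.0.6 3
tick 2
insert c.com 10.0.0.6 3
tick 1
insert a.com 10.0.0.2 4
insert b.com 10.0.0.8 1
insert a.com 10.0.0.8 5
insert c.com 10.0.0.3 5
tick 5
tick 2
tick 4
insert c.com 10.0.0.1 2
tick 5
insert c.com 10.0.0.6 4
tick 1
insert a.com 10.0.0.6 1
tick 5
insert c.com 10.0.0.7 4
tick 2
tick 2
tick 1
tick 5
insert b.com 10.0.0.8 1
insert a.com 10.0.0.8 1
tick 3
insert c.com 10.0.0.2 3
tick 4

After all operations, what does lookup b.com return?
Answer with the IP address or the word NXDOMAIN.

Op 1: tick 1 -> clock=1.
Op 2: insert a.com -> 10.0.0.4 (expiry=1+5=6). clock=1
Op 3: insert a.com -> 10.0.0.6 (expiry=1+3=4). clock=1
Op 4: tick 2 -> clock=3.
Op 5: insert c.com -> 10.0.0.6 (expiry=3+3=6). clock=3
Op 6: tick 1 -> clock=4. purged={a.com}
Op 7: insert a.com -> 10.0.0.2 (expiry=4+4=8). clock=4
Op 8: insert b.com -> 10.0.0.8 (expiry=4+1=5). clock=4
Op 9: insert a.com -> 10.0.0.8 (expiry=4+5=9). clock=4
Op 10: insert c.com -> 10.0.0.3 (expiry=4+5=9). clock=4
Op 11: tick 5 -> clock=9. purged={a.com,b.com,c.com}
Op 12: tick 2 -> clock=11.
Op 13: tick 4 -> clock=15.
Op 14: insert c.com -> 10.0.0.1 (expiry=15+2=17). clock=15
Op 15: tick 5 -> clock=20. purged={c.com}
Op 16: insert c.com -> 10.0.0.6 (expiry=20+4=24). clock=20
Op 17: tick 1 -> clock=21.
Op 18: insert a.com -> 10.0.0.6 (expiry=21+1=22). clock=21
Op 19: tick 5 -> clock=26. purged={a.com,c.com}
Op 20: insert c.com -> 10.0.0.7 (expiry=26+4=30). clock=26
Op 21: tick 2 -> clock=28.
Op 22: tick 2 -> clock=30. purged={c.com}
Op 23: tick 1 -> clock=31.
Op 24: tick 5 -> clock=36.
Op 25: insert b.com -> 10.0.0.8 (expiry=36+1=37). clock=36
Op 26: insert a.com -> 10.0.0.8 (expiry=36+1=37). clock=36
Op 27: tick 3 -> clock=39. purged={a.com,b.com}
Op 28: insert c.com -> 10.0.0.2 (expiry=39+3=42). clock=39
Op 29: tick 4 -> clock=43. purged={c.com}
lookup b.com: not in cache (expired or never inserted)

Answer: NXDOMAIN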